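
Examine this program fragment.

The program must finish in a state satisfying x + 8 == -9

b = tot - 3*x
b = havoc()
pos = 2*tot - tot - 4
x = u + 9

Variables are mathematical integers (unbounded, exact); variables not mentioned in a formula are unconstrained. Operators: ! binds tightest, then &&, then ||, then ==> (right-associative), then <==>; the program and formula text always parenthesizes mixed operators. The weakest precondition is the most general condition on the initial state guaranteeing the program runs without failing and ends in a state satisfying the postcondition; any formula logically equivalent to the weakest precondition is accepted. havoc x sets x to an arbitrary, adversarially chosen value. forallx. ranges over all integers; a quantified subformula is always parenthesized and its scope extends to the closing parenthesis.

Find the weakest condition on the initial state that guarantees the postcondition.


Working backward. After the program, the postcondition x + 8 == -9 must hold; in canonical form it is x == -17.
Before x := u + 9: u == -26
Before pos := 2*tot - tot - 4: u == -26
Before havoc b: u == -26
Before b := tot - 3*x: u == -26
Answer: WP = u == -26


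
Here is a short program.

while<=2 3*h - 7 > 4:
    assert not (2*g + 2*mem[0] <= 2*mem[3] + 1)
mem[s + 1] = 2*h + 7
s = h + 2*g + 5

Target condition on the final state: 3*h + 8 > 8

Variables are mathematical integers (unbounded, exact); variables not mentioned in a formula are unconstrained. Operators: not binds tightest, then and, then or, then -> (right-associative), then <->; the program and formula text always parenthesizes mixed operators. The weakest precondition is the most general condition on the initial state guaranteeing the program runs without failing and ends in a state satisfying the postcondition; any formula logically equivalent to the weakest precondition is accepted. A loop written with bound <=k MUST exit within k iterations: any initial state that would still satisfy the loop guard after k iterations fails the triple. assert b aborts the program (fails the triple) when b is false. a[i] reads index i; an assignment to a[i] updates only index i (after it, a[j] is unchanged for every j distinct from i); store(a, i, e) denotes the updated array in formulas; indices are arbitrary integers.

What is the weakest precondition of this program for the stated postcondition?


Working backward. After the program, the postcondition 3*h + 8 > 8 must hold; in canonical form it is 3*h > 0.
Before s := h + 2*g + 5: 3*h > 0
Before mem[s + 1] := 2*h + 7: 3*h > 0
Before the loop (bound <=2), unroll the exhaustion recursion (WP_0 = exit-now case; WP_j = one more guarded iteration, up to j = 2):
  WP_0: (not (3*h > 11)) and 3*h > 0
  WP_1: (3*h > 11 -> ((not (2*mem[0] + 2*g <= 2*mem[3] + 1)) and (not (3*h > 11)) and 3*h > 0)) and ((not (3*h > 11)) -> 3*h > 0)
  WP_2: (3*h > 11 -> ((not (2*mem[0] + 2*g <= 2*mem[3] + 1)) and (3*h > 11 -> ((not (2*mem[0] + 2*g <= 2*mem[3] + 1)) and (not (3*h > 11)) and 3*h > 0)) and ((not (3*h > 11)) -> 3*h > 0))) and ((not (3*h > 11)) -> 3*h > 0)
So before the loop: (3*h > 11 -> ((not (2*mem[0] + 2*g <= 2*mem[3] + 1)) and (3*h > 11 -> ((not (2*mem[0] + 2*g <= 2*mem[3] + 1)) and (not (3*h > 11)) and 3*h > 0)) and ((not (3*h > 11)) -> 3*h > 0))) and ((not (3*h > 11)) -> 3*h > 0)
Answer: WP = (3*h > 11 -> ((not (2*mem[0] + 2*g <= 2*mem[3] + 1)) and (3*h > 11 -> ((not (2*mem[0] + 2*g <= 2*mem[3] + 1)) and (not (3*h > 11)) and 3*h > 0)) and ((not (3*h > 11)) -> 3*h > 0))) and ((not (3*h > 11)) -> 3*h > 0)


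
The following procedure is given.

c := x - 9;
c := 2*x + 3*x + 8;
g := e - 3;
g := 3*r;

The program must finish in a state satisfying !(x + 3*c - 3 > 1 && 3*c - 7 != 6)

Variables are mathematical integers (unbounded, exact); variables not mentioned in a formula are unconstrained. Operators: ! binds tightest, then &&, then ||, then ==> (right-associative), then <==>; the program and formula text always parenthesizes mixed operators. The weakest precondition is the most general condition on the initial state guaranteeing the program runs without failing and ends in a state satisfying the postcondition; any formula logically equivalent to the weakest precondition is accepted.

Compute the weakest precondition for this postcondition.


Working backward. After the program, the postcondition !(x + 3*c - 3 > 1 && 3*c - 7 != 6) must hold; in canonical form it is !(3*c + x > 4 && 3*c != 13).
Before g := 3*r: !(3*c + x > 4 && 3*c != 13)
Before g := e - 3: !(3*c + x > 4 && 3*c != 13)
Before c := 2*x + 3*x + 8: !(16*x > -20 && 15*x != -11)
Before c := x - 9: !(16*x > -20 && 15*x != -11)
Answer: WP = !(16*x > -20 && 15*x != -11)


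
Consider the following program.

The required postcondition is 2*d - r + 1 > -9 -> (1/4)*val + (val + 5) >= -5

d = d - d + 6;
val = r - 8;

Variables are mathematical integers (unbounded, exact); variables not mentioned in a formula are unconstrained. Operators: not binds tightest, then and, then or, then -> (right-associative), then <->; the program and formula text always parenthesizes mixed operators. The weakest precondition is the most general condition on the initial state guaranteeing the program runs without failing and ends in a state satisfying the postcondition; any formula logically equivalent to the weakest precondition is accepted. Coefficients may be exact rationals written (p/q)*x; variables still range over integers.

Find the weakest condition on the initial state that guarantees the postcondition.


Working backward. After the program, the postcondition 2*d - r + 1 > -9 -> (1/4)*val + (val + 5) >= -5 must hold; in canonical form it is 2*d > r - 10 -> (5/4)*val >= -10.
Before val := r - 8: 2*d > r - 10 -> (5/4)*r >= 0
Before d := d - d + 6: r < 22 -> (5/4)*r >= 0
Answer: WP = r < 22 -> (5/4)*r >= 0


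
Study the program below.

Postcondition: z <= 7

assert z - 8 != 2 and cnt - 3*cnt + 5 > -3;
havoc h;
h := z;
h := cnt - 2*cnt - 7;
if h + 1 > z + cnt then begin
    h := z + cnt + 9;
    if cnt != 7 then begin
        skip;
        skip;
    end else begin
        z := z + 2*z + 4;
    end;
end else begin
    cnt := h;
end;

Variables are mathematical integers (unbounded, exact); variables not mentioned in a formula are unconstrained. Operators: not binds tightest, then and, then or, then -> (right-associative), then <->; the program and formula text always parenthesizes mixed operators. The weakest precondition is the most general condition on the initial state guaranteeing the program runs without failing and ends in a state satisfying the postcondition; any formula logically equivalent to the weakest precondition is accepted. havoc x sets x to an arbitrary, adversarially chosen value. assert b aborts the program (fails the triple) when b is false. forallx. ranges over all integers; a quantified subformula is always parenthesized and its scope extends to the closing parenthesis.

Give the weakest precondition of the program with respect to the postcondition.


Working backward. After the program, z <= 7 must hold.
Then branch requires (cnt != 7 -> z <= 7) and ((not (cnt != 7)) -> 3*z <= 3); else branch requires z <= 7.
Before the if: (h > cnt + z - 1 -> ((cnt != 7 -> z <= 7) and ((not (cnt != 7)) -> 3*z <= 3))) and ((not (h > cnt + z - 1)) -> z <= 7)
Before h := cnt - 2*cnt - 7: (2*cnt + z < -6 -> ((cnt != 7 -> z <= 7) and ((not (cnt != 7)) -> 3*z <= 3))) and ((not (2*cnt + z < -6)) -> z <= 7)
Before h := z: (2*cnt + z < -6 -> ((cnt != 7 -> z <= 7) and ((not (cnt != 7)) -> 3*z <= 3))) and ((not (2*cnt + z < -6)) -> z <= 7)
Before havoc h: (2*cnt + z < -6 -> ((cnt != 7 -> z <= 7) and ((not (cnt != 7)) -> 3*z <= 3))) and ((not (2*cnt + z < -6)) -> z <= 7)
Before assert z - 8 != 2 and cnt - 3*cnt + 5 > -3: z != 10 and 2*cnt < 8 and (2*cnt + z < -6 -> ((cnt != 7 -> z <= 7) and ((not (cnt != 7)) -> 3*z <= 3))) and ((not (2*cnt + z < -6)) -> z <= 7)
Answer: WP = z != 10 and 2*cnt < 8 and (2*cnt + z < -6 -> ((cnt != 7 -> z <= 7) and ((not (cnt != 7)) -> 3*z <= 3))) and ((not (2*cnt + z < -6)) -> z <= 7)


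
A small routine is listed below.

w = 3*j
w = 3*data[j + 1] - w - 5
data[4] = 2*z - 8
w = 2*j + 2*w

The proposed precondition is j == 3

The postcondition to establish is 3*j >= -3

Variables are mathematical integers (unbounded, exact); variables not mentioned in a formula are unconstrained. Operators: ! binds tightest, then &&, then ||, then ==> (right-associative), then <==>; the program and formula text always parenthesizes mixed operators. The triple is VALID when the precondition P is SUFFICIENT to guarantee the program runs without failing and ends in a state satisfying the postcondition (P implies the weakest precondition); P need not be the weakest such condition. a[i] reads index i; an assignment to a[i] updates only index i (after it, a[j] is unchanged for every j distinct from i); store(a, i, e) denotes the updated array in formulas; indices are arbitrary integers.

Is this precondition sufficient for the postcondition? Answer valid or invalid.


Working backward. After the program, 3*j >= -3 must hold.
Before w := 2*j + 2*w: 3*j >= -3
Before data[4] := 2*z - 8: 3*j >= -3
Before w := 3*data[j + 1] - w - 5: 3*j >= -3
Before w := 3*j: 3*j >= -3
The weakest precondition is 3*j >= -3.
Check whether j == 3 implies it.
Every state satisfying the precondition satisfies the weakest precondition: the implication holds.
Answer: valid


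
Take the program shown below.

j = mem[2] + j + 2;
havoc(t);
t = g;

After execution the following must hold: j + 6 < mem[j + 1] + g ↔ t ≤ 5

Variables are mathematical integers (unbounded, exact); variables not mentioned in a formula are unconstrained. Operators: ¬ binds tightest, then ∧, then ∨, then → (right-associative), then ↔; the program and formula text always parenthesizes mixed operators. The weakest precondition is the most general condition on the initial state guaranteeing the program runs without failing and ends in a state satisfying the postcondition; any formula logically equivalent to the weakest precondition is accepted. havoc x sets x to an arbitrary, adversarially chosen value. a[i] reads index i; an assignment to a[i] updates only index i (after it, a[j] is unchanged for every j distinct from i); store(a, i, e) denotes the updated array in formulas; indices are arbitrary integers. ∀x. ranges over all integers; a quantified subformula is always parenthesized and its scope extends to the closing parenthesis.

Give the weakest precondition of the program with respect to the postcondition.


Working backward. After the program, the postcondition j + 6 < mem[j + 1] + g ↔ t ≤ 5 must hold; in canonical form it is j < mem[j + 1] + g - 6 ↔ t ≤ 5.
Before t := g: j < mem[j + 1] + g - 6 ↔ g ≤ 5
Before havoc t: j < mem[j + 1] + g - 6 ↔ g ≤ 5
Before j := mem[2] + j + 2: mem[2] + j < mem[mem[2] + j + 3] + g - 8 ↔ g ≤ 5
Answer: WP = mem[2] + j < mem[mem[2] + j + 3] + g - 8 ↔ g ≤ 5


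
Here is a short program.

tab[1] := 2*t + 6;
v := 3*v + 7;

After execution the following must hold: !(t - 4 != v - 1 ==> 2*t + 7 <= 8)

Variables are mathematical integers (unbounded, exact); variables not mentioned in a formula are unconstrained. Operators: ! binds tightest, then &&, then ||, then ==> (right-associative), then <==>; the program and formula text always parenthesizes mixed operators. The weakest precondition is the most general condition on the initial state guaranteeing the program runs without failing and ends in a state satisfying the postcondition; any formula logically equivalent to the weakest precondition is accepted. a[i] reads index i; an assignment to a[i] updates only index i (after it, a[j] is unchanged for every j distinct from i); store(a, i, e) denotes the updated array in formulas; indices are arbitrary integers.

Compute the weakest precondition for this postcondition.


Working backward. After the program, the postcondition !(t - 4 != v - 1 ==> 2*t + 7 <= 8) must hold; in canonical form it is !(t != v + 3 ==> 2*t <= 1).
Before v := 3*v + 7: !(t != 3*v + 10 ==> 2*t <= 1)
Before tab[1] := 2*t + 6: !(t != 3*v + 10 ==> 2*t <= 1)
Answer: WP = !(t != 3*v + 10 ==> 2*t <= 1)


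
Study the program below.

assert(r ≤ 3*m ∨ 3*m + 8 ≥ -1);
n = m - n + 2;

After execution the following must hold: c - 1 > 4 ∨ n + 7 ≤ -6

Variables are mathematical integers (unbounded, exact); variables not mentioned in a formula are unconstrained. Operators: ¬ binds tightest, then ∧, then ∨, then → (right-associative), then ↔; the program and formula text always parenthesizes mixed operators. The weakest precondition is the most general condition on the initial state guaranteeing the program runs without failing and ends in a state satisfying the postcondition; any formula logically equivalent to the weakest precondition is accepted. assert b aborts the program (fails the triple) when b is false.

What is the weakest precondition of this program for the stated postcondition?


Working backward. After the program, the postcondition c - 1 > 4 ∨ n + 7 ≤ -6 must hold; in canonical form it is c > 5 ∨ n ≤ -13.
Before n := m - n + 2: c > 5 ∨ m ≤ n - 15
Before assert r ≤ 3*m ∨ 3*m + 8 ≥ -1: (r ≤ 3*m ∨ 3*m ≥ -9) ∧ (c > 5 ∨ m ≤ n - 15)
Answer: WP = (r ≤ 3*m ∨ 3*m ≥ -9) ∧ (c > 5 ∨ m ≤ n - 15)


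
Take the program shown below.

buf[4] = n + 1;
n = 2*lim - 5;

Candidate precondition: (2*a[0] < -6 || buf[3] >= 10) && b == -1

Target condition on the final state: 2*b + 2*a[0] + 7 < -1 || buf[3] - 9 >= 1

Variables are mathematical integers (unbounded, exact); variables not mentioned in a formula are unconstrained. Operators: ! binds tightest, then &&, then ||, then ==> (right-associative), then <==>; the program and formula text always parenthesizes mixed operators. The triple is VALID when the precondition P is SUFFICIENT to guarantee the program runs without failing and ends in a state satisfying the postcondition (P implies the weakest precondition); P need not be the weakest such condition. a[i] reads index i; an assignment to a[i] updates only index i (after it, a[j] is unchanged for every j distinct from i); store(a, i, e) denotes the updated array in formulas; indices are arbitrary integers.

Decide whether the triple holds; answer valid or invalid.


Working backward. After the program, the postcondition 2*b + 2*a[0] + 7 < -1 || buf[3] - 9 >= 1 must hold; in canonical form it is 2*a[0] + 2*b < -8 || buf[3] >= 10.
Before n := 2*lim - 5: 2*a[0] + 2*b < -8 || buf[3] >= 10
Before buf[4] := n + 1: 2*a[0] + 2*b < -8 || buf[3] >= 10
The weakest precondition is 2*a[0] + 2*b < -8 || buf[3] >= 10.
Check whether (2*a[0] < -6 || buf[3] >= 10) && b == -1 implies it.
Every state satisfying the precondition satisfies the weakest precondition: the implication holds.
Answer: valid


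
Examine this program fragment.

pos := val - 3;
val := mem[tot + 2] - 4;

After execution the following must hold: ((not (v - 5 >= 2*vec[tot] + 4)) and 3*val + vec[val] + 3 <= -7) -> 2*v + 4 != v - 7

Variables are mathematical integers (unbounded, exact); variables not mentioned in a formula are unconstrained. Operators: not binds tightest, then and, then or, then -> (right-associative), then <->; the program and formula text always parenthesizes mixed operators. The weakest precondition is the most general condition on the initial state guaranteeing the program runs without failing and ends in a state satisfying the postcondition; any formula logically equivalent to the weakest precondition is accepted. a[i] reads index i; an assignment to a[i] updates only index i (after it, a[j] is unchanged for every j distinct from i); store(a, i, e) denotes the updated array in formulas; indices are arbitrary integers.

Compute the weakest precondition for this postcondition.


Working backward. After the program, the postcondition ((not (v - 5 >= 2*vec[tot] + 4)) and 3*val + vec[val] + 3 <= -7) -> 2*v + 4 != v - 7 must hold; in canonical form it is ((not (v >= 2*vec[tot] + 9)) and vec[val] + 3*val <= -10) -> v != -11.
Before val := mem[tot + 2] - 4: ((not (v >= 2*vec[tot] + 9)) and 3*mem[tot + 2] + vec[mem[tot + 2] - 4] <= 2) -> v != -11
Before pos := val - 3: ((not (v >= 2*vec[tot] + 9)) and 3*mem[tot + 2] + vec[mem[tot + 2] - 4] <= 2) -> v != -11
Answer: WP = ((not (v >= 2*vec[tot] + 9)) and 3*mem[tot + 2] + vec[mem[tot + 2] - 4] <= 2) -> v != -11


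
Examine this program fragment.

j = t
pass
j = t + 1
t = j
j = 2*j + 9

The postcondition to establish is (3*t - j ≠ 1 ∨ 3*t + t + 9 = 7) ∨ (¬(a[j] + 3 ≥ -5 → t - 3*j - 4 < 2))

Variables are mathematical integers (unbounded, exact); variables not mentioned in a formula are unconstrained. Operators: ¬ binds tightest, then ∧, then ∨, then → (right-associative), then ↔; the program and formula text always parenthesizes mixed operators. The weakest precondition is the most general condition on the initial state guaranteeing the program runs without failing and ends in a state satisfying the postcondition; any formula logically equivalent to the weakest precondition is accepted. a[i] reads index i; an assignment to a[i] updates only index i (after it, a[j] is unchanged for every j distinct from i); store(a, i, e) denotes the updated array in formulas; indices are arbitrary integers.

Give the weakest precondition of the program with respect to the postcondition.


Working backward. After the program, the postcondition (3*t - j ≠ 1 ∨ 3*t + t + 9 = 7) ∨ (¬(a[j] + 3 ≥ -5 → t - 3*j - 4 < 2)) must hold; in canonical form it is 3*t ≠ j + 1 ∨ 4*t = -2 ∨ (¬(a[j] ≥ -8 → t < 3*j + 6)).
Before j := 2*j + 9: 3*t ≠ 2*j + 10 ∨ 4*t = -2 ∨ (¬(a[2*j + 9] ≥ -8 → t < 6*j + 33))
Before t := j: j ≠ 10 ∨ 4*j = -2 ∨ (¬(a[2*j + 9] ≥ -8 → 5*j > -33))
Before j := t + 1: t ≠ 9 ∨ 4*t = -6 ∨ (¬(a[2*t + 11] ≥ -8 → 5*t > -38))
Before skip: t ≠ 9 ∨ 4*t = -6 ∨ (¬(a[2*t + 11] ≥ -8 → 5*t > -38))
Before j := t: t ≠ 9 ∨ 4*t = -6 ∨ (¬(a[2*t + 11] ≥ -8 → 5*t > -38))
Answer: WP = t ≠ 9 ∨ 4*t = -6 ∨ (¬(a[2*t + 11] ≥ -8 → 5*t > -38))


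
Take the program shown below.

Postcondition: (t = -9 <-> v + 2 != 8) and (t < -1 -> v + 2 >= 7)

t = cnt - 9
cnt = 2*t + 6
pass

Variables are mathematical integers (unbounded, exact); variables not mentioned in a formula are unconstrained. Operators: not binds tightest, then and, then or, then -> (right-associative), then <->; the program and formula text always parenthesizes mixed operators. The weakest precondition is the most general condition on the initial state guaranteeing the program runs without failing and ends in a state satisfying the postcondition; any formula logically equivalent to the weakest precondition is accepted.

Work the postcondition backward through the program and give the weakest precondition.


Working backward. After the program, the postcondition (t = -9 <-> v + 2 != 8) and (t < -1 -> v + 2 >= 7) must hold; in canonical form it is (t = -9 <-> v != 6) and (t < -1 -> v >= 5).
Before skip: (t = -9 <-> v != 6) and (t < -1 -> v >= 5)
Before cnt := 2*t + 6: (t = -9 <-> v != 6) and (t < -1 -> v >= 5)
Before t := cnt - 9: (cnt = 0 <-> v != 6) and (cnt < 8 -> v >= 5)
Answer: WP = (cnt = 0 <-> v != 6) and (cnt < 8 -> v >= 5)


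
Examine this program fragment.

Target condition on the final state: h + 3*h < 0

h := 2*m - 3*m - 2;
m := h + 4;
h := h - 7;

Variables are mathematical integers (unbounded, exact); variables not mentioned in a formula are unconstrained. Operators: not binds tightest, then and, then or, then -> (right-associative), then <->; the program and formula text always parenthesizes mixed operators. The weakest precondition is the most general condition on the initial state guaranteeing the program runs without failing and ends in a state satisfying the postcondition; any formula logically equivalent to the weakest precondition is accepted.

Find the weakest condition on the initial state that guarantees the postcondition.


Working backward. After the program, the postcondition h + 3*h < 0 must hold; in canonical form it is 4*h < 0.
Before h := h - 7: 4*h < 28
Before m := h + 4: 4*h < 28
Before h := 2*m - 3*m - 2: 4*m > -36
Answer: WP = 4*m > -36


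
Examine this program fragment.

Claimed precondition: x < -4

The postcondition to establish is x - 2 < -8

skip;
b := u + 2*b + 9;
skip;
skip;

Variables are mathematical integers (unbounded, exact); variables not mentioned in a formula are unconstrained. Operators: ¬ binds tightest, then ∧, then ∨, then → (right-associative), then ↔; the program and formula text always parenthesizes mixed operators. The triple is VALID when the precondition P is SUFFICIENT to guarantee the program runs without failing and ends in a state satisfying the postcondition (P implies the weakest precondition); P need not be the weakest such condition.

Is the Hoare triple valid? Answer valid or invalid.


Working backward. After the program, the postcondition x - 2 < -8 must hold; in canonical form it is x < -6.
Before skip: x < -6
Before skip: x < -6
Before b := u + 2*b + 9: x < -6
Before skip: x < -6
The weakest precondition is x < -6.
Check whether x < -4 implies it.
Countermodel: at the initial state x = -6, the precondition holds but the weakest precondition fails.
Answer: invalid


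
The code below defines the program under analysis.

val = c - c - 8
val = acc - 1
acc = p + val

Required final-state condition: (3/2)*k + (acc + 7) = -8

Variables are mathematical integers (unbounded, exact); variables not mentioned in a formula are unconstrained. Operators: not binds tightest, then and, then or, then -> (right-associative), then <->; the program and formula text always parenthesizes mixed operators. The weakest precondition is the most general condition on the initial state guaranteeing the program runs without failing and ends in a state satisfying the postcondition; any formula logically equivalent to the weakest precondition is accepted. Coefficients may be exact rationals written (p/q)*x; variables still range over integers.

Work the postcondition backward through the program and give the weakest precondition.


Working backward. After the program, the postcondition (3/2)*k + (acc + 7) = -8 must hold; in canonical form it is acc + (3/2)*k = -15.
Before acc := p + val: (3/2)*k + p + val = -15
Before val := acc - 1: acc + (3/2)*k + p = -14
Before val := c - c - 8: acc + (3/2)*k + p = -14
Answer: WP = acc + (3/2)*k + p = -14


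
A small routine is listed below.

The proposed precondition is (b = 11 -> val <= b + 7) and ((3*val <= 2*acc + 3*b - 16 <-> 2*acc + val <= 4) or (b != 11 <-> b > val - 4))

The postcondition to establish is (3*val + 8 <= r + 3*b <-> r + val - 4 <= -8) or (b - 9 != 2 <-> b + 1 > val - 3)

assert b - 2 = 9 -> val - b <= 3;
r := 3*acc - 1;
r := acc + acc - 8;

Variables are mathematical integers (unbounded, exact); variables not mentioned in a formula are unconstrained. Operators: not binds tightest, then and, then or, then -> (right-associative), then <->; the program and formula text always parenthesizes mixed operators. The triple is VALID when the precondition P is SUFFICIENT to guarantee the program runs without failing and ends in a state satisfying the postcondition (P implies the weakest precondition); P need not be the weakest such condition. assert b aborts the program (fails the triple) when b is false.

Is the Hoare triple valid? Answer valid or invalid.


Working backward. After the program, the postcondition (3*val + 8 <= r + 3*b <-> r + val - 4 <= -8) or (b - 9 != 2 <-> b + 1 > val - 3) must hold; in canonical form it is (3*val <= 3*b + r - 8 <-> r + val <= -4) or (b != 11 <-> b > val - 4).
Before r := acc + acc - 8: (3*val <= 2*acc + 3*b - 16 <-> 2*acc + val <= 4) or (b != 11 <-> b > val - 4)
Before r := 3*acc - 1: (3*val <= 2*acc + 3*b - 16 <-> 2*acc + val <= 4) or (b != 11 <-> b > val - 4)
Before assert b - 2 = 9 -> val - b <= 3: (b = 11 -> val <= b + 3) and ((3*val <= 2*acc + 3*b - 16 <-> 2*acc + val <= 4) or (b != 11 <-> b > val - 4))
The weakest precondition is (b = 11 -> val <= b + 3) and ((3*val <= 2*acc + 3*b - 16 <-> 2*acc + val <= 4) or (b != 11 <-> b > val - 4)).
Check whether (b = 11 -> val <= b + 7) and ((3*val <= 2*acc + 3*b - 16 <-> 2*acc + val <= 4) or (b != 11 <-> b > val - 4)) implies it.
Countermodel: at the initial state acc = 14, b = 11, val = 15, the precondition holds but the weakest precondition fails.
Answer: invalid


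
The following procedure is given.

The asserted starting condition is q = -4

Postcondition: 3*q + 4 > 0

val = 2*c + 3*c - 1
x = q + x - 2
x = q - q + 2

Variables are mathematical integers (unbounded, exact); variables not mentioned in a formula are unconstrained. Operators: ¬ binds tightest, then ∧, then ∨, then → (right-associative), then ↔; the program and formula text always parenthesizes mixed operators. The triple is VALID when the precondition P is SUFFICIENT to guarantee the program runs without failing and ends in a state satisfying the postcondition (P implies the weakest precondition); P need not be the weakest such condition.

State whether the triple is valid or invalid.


Working backward. After the program, the postcondition 3*q + 4 > 0 must hold; in canonical form it is 3*q > -4.
Before x := q - q + 2: 3*q > -4
Before x := q + x - 2: 3*q > -4
Before val := 2*c + 3*c - 1: 3*q > -4
The weakest precondition is 3*q > -4.
Check whether q = -4 implies it.
Countermodel: at the initial state q = -4, the precondition holds but the weakest precondition fails.
Answer: invalid


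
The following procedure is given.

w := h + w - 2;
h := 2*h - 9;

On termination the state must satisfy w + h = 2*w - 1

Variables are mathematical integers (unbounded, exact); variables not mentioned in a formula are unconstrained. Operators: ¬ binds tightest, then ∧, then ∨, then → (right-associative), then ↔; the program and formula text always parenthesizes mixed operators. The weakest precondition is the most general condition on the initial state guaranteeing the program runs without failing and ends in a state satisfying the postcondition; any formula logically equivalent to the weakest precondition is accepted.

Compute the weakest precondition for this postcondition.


Working backward. After the program, the postcondition w + h = 2*w - 1 must hold; in canonical form it is h = w - 1.
Before h := 2*h - 9: 2*h = w + 8
Before w := h + w - 2: h = w + 6
Answer: WP = h = w + 6


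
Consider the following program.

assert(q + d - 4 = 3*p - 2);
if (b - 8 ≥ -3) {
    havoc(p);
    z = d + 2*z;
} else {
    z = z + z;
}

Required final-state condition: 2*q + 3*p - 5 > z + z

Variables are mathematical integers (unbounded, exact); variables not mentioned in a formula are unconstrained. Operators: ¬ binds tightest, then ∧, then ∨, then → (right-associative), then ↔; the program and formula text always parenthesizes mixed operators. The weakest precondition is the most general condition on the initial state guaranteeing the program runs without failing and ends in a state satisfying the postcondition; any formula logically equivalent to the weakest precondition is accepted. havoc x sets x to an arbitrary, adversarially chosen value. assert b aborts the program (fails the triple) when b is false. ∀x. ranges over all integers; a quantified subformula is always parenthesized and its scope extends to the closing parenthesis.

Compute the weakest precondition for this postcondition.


Working backward. After the program, the postcondition 2*q + 3*p - 5 > z + z must hold; in canonical form it is 3*p + 2*q > 2*z + 5.
Then branch requires ∀p_1. 3*p_1 + 2*q > 2*d + 4*z + 5; else branch requires 3*p + 2*q > 4*z + 5.
Before the if: (b ≥ 5 → (∀p_1. 3*p_1 + 2*q > 2*d + 4*z + 5)) ∧ ((¬(b ≥ 5)) → 3*p + 2*q > 4*z + 5)
Before assert q + d - 4 = 3*p - 2: d + q = 3*p + 2 ∧ (b ≥ 5 → (∀p_1. 3*p_1 + 2*q > 2*d + 4*z + 5)) ∧ ((¬(b ≥ 5)) → 3*p + 2*q > 4*z + 5)
Answer: WP = d + q = 3*p + 2 ∧ (b ≥ 5 → (∀p_1. 3*p_1 + 2*q > 2*d + 4*z + 5)) ∧ ((¬(b ≥ 5)) → 3*p + 2*q > 4*z + 5)


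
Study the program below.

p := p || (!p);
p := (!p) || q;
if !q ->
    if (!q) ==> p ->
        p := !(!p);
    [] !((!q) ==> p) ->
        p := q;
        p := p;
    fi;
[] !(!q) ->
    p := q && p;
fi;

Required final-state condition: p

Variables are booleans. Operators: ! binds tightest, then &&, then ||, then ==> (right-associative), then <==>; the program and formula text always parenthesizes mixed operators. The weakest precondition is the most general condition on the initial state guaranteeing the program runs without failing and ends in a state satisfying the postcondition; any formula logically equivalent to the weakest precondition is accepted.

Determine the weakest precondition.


Working backward. After the program, p must hold.
Then branch requires (((!q) ==> p) ==> p) && ((!((!q) ==> p)) ==> q); else branch requires q && p.
Before the if: ((!q) ==> ((((!q) ==> p) ==> p) && ((!((!q) ==> p)) ==> q))) && (q ==> (q && p))
Before p := (!p) || q: ((!q) ==> ((((!q) ==> ((!p) || q)) ==> ((!p) || q)) && ((!((!q) ==> ((!p) || q))) ==> q))) && (q ==> (q && ((!p) || q)))
Before p := p || (!p): (!q) ==> ((((!q) ==> q) ==> q) && ((!((!q) ==> q)) ==> q))
Answer: WP = (!q) ==> ((((!q) ==> q) ==> q) && ((!((!q) ==> q)) ==> q))


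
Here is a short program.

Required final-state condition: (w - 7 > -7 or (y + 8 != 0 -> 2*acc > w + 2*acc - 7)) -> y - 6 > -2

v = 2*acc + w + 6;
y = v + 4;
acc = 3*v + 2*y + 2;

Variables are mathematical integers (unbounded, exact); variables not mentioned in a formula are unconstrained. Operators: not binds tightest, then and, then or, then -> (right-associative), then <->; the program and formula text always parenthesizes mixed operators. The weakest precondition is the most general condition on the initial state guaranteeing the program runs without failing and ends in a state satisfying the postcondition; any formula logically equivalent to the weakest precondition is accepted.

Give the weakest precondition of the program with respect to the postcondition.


Working backward. After the program, the postcondition (w - 7 > -7 or (y + 8 != 0 -> 2*acc > w + 2*acc - 7)) -> y - 6 > -2 must hold; in canonical form it is (w > 0 or (y != -8 -> w < 7)) -> y > 4.
Before acc := 3*v + 2*y + 2: (w > 0 or (y != -8 -> w < 7)) -> y > 4
Before y := v + 4: (w > 0 or (v != -12 -> w < 7)) -> v > 0
Before v := 2*acc + w + 6: (w > 0 or (2*acc + w != -18 -> w < 7)) -> 2*acc + w > -6
Answer: WP = (w > 0 or (2*acc + w != -18 -> w < 7)) -> 2*acc + w > -6


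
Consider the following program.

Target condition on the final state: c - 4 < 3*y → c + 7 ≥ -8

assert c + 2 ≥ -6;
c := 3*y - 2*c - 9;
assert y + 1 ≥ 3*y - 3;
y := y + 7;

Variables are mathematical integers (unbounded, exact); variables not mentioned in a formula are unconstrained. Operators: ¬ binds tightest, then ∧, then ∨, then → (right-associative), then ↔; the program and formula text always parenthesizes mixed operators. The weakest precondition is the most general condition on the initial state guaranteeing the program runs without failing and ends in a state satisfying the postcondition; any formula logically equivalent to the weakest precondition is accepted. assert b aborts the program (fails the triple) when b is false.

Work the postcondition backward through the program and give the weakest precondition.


Working backward. After the program, the postcondition c - 4 < 3*y → c + 7 ≥ -8 must hold; in canonical form it is c < 3*y + 4 → c ≥ -15.
Before y := y + 7: c < 3*y + 25 → c ≥ -15
Before assert y + 1 ≥ 3*y - 3: 2*y ≤ 4 ∧ (c < 3*y + 25 → c ≥ -15)
Before c := 3*y - 2*c - 9: 2*y ≤ 4 ∧ (2*c > -34 → 3*y ≥ 2*c - 6)
Before assert c + 2 ≥ -6: c ≥ -8 ∧ 2*y ≤ 4 ∧ (2*c > -34 → 3*y ≥ 2*c - 6)
Answer: WP = c ≥ -8 ∧ 2*y ≤ 4 ∧ (2*c > -34 → 3*y ≥ 2*c - 6)


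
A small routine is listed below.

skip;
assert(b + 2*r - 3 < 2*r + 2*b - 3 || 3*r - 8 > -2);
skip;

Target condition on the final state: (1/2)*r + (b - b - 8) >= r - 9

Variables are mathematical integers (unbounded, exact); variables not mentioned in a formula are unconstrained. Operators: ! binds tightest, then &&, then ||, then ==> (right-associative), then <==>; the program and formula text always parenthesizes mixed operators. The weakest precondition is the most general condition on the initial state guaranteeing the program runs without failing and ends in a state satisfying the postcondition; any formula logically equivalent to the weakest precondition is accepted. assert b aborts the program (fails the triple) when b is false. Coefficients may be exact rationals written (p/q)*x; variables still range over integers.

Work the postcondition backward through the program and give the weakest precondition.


Working backward. After the program, the postcondition (1/2)*r + (b - b - 8) >= r - 9 must hold; in canonical form it is (1/2)*r <= 1.
Before skip: (1/2)*r <= 1
Before assert b + 2*r - 3 < 2*r + 2*b - 3 || 3*r - 8 > -2: (b > 0 || 3*r > 6) && (1/2)*r <= 1
Before skip: (b > 0 || 3*r > 6) && (1/2)*r <= 1
Answer: WP = (b > 0 || 3*r > 6) && (1/2)*r <= 1


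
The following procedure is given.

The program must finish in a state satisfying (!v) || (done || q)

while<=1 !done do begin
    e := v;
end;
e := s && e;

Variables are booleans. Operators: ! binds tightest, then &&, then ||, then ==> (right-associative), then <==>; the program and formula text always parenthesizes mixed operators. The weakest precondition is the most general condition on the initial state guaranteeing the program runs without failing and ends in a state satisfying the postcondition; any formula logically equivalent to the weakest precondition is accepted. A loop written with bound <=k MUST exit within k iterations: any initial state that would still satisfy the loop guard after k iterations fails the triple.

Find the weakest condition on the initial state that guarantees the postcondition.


Working backward. After the program, the postcondition (!v) || (done || q) must hold; in canonical form it is (!v) || done || q.
Before e := s && e: (!v) || done || q
Before the loop (bound <=1), unroll the exhaustion recursion (WP_0 = exit-now case; WP_j = one more guarded iteration, up to j = 1):
  WP_0: done && ((!v) || done || q)
  WP_1: ((!done) ==> (done && ((!v) || done || q))) && (done ==> ((!v) || done || q))
So before the loop: ((!done) ==> (done && ((!v) || done || q))) && (done ==> ((!v) || done || q))
Answer: WP = ((!done) ==> (done && ((!v) || done || q))) && (done ==> ((!v) || done || q))


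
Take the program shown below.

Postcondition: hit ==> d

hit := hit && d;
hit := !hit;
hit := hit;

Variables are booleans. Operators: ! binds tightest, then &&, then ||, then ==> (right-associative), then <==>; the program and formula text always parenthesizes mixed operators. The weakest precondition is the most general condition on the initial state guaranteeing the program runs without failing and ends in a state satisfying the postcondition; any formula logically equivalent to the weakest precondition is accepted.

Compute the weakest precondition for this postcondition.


Working backward. After the program, hit ==> d must hold.
Before hit := hit: hit ==> d
Before hit := !hit: (!hit) ==> d
Before hit := hit && d: (!(hit && d)) ==> d
Answer: WP = (!(hit && d)) ==> d


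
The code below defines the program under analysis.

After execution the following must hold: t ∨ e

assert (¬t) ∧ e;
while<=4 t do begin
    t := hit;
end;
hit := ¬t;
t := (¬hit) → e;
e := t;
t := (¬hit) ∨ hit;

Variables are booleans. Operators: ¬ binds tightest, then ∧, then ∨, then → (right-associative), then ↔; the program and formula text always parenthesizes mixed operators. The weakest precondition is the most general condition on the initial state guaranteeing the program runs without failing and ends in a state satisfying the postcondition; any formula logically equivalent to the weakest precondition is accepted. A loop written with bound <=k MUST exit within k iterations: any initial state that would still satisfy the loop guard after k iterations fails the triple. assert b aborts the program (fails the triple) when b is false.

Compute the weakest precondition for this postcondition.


Working backward. After the program, t ∨ e must hold.
Before t := (¬hit) ∨ hit: true
Before e := t: true
Before t := (¬hit) → e: true
Before hit := ¬t: true
Before the loop (bound <=4), unroll the exhaustion recursion (WP_0 = exit-now case; WP_j = one more guarded iteration, up to j = 4):
  WP_0: ¬t
  WP_1: t → (¬hit)
  WP_2: t → (hit → (¬hit))
  WP_3: t → (hit → (hit → (¬hit)))
  WP_4: t → (hit → (hit → (hit → (¬hit))))
So before the loop: t → (hit → (hit → (hit → (¬hit))))
Before assert (¬t) ∧ e: (¬t) ∧ e ∧ (t → (hit → (hit → (hit → (¬hit)))))
Answer: WP = (¬t) ∧ e ∧ (t → (hit → (hit → (hit → (¬hit)))))


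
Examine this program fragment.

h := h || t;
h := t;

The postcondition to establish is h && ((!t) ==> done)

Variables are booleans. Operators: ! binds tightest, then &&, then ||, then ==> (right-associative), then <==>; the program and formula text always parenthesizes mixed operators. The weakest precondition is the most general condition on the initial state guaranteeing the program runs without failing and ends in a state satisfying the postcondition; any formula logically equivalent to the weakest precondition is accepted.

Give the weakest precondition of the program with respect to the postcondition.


Working backward. After the program, h && ((!t) ==> done) must hold.
Before h := t: t && ((!t) ==> done)
Before h := h || t: t && ((!t) ==> done)
Answer: WP = t && ((!t) ==> done)


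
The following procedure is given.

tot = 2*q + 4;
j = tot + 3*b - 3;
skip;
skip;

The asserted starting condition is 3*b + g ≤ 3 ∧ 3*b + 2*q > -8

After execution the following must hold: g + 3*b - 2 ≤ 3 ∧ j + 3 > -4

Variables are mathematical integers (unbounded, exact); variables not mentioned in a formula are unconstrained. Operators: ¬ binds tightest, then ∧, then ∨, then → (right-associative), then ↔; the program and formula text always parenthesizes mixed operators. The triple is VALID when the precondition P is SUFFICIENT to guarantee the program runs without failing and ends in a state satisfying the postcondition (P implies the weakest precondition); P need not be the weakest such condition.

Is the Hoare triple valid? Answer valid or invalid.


Working backward. After the program, the postcondition g + 3*b - 2 ≤ 3 ∧ j + 3 > -4 must hold; in canonical form it is 3*b + g ≤ 5 ∧ j > -7.
Before skip: 3*b + g ≤ 5 ∧ j > -7
Before skip: 3*b + g ≤ 5 ∧ j > -7
Before j := tot + 3*b - 3: 3*b + g ≤ 5 ∧ 3*b + tot > -4
Before tot := 2*q + 4: 3*b + g ≤ 5 ∧ 3*b + 2*q > -8
The weakest precondition is 3*b + g ≤ 5 ∧ 3*b + 2*q > -8.
Check whether 3*b + g ≤ 3 ∧ 3*b + 2*q > -8 implies it.
Every state satisfying the precondition satisfies the weakest precondition: the implication holds.
Answer: valid


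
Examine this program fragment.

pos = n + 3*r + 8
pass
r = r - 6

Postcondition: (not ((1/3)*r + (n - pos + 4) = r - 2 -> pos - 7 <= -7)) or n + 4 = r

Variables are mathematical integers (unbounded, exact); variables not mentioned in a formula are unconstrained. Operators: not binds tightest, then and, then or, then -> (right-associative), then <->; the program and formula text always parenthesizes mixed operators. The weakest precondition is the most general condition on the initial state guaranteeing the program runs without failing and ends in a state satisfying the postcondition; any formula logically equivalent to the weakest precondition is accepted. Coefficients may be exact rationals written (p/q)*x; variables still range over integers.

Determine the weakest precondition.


Working backward. After the program, the postcondition (not ((1/3)*r + (n - pos + 4) = r - 2 -> pos - 7 <= -7)) or n + 4 = r must hold; in canonical form it is (not (n = pos + (2/3)*r - 6 -> pos <= 0)) or n = r - 4.
Before r := r - 6: (not (n = pos + (2/3)*r - 10 -> pos <= 0)) or n = r - 10
Before skip: (not (n = pos + (2/3)*r - 10 -> pos <= 0)) or n = r - 10
Before pos := n + 3*r + 8: (not ((11/3)*r = 2 -> n + 3*r <= -8)) or n = r - 10
Answer: WP = (not ((11/3)*r = 2 -> n + 3*r <= -8)) or n = r - 10
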